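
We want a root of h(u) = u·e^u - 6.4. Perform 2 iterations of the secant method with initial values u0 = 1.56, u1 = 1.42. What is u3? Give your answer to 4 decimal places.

1.4707

h(1.56) = 1.023761, h(1.42) = -0.525289
u2 = 1.420000 − (-0.525289)·(1.420000 − 1.560000) / (-0.525289 − 1.023761) = 1.420000 − (0.073540)/(-1.549050) = 1.467475
h(1.467475) = -0.033706
u3 = 1.467475 − (-0.033706)·(1.467475 − 1.420000) / (-0.033706 − (-0.525289)) = 1.467475 − (-0.001600)/(0.491583) = 1.470730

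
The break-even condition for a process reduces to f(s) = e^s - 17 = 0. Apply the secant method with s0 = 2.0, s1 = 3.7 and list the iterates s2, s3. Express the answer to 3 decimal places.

2.494, 2.702

f(2.0) = -9.61094, f(3.7) = 23.44730
s2 = 3.70000 − 23.44730·(3.70000 − 2.00000) / (23.44730 − (-9.61094)) = 3.70000 − (39.86042)/(33.05825) = 2.49424
f(2.49424) = -4.88751
s3 = 2.49424 − (-4.88751)·(2.49424 − 3.70000) / (-4.88751 − 23.44730) = 2.49424 − (5.89318)/(-28.33482) = 2.70222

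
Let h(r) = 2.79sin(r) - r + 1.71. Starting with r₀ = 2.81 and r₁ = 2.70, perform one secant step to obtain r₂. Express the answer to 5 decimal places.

2.75649

h(2.81) = -0.1917174, h(2.70) = 0.2023899
r₂ = 2.7000000 − 0.2023899·(2.7000000 − 2.8100000) / (0.2023899 − (-0.1917174)) = 2.7000000 − (-0.0222629)/(0.3941072) = 2.7564894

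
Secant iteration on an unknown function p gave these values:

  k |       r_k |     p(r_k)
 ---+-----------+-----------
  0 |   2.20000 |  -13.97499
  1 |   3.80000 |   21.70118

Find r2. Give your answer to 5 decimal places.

2.82675

r2 = 3.80000 − 21.70118·(3.80000 − 2.20000) / (21.70118 − (-13.97499))
   = 3.80000 − (34.7218880)/(35.6761700) = 2.8267484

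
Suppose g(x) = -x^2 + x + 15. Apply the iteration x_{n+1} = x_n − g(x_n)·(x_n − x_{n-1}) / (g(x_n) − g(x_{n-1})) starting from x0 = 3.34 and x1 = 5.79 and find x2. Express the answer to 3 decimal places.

g(3.34) = 7.18440, g(5.79) = -12.73410
x2 = 5.79000 − (-12.73410)·(5.79000 − 3.34000) / (-12.73410 − 7.18440) = 5.79000 − (-31.19854)/(-19.91850) = 4.22369

4.224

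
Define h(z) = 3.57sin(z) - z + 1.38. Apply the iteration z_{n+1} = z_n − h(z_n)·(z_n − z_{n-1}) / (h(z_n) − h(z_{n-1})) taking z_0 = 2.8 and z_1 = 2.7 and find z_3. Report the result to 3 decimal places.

h(2.8) = -0.22409, h(2.7) = 0.20575
z_2 = 2.70000 − 0.20575·(2.70000 − 2.80000) / (0.20575 − (-0.22409)) = 2.70000 − (-0.02057)/(0.42984) = 2.74787
h(2.74787) = 0.00170
z_3 = 2.74787 − 0.00170·(2.74787 − 2.70000) / (0.00170 − 0.20575) = 2.74787 − (0.00008)/(-0.20404) = 2.74827

2.748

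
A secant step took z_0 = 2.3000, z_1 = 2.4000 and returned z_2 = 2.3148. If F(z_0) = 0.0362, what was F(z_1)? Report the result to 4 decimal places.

-0.2084

The secant line through (2.3000, 0.0362) and (2.4000, F(z_1)) crosses zero at z_2 = 2.3148.
So (2.3000, 0.0362), (2.4000, F(z_1)), (2.3148, 0) are collinear:
F(z_1) = 0.0362 · (2.4000 − 2.3148) / (2.3000 − 2.3148) = 0.0362 · (0.085200)/(-0.014800) = -0.208395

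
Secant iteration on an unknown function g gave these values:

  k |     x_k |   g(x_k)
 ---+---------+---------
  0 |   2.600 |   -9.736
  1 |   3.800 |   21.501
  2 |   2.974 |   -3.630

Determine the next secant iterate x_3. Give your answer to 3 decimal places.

3.093

x_3 = 2.974 − (-3.630)·(2.974 − 3.800) / (-3.630 − 21.501)
   = 2.974 − (2.99838)/(-25.13100) = 3.09331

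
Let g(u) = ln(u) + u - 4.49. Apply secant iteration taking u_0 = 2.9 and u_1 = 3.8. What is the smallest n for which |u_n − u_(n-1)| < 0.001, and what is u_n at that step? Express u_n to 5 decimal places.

n = 4, u_n = 3.29699

g(2.9) = -0.5252893, g(3.8) = 0.6450011
u_2 = 3.8000000 − 0.6450011·(0.9000000)/(1.1702903) = 3.3039684;  |Δ| = 0.4960316
g(3.3039684) = 0.0090927
u_3 = 3.3039684 − 0.0090927·(-0.4960316)/(-0.6359083) = 3.2968758;  |Δ| = 0.0070927
g(3.2968758) = -0.0001489
u_4 = 3.2968758 − (-0.0001489)·(-0.0070927)/(-0.0092417) = 3.2969901;  |Δ| = 0.0001143
|u_4 − u_3| = 0.0001143 < 0.001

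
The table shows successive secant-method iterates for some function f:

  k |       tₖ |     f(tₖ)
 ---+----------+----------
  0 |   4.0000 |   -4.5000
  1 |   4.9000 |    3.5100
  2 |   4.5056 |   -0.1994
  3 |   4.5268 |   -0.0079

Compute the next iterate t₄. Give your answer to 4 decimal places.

4.5277

t₄ = 4.5268 − (-0.0079)·(4.5268 − 4.5056) / (-0.0079 − (-0.1994))
   = 4.5268 − (-0.000167)/(0.191500) = 4.527675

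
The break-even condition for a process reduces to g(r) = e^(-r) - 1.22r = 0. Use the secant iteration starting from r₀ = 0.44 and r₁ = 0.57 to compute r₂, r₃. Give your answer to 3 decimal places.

0.499, 0.498

g(0.44) = 0.10724, g(0.57) = -0.12987
r₂ = 0.57000 − (-0.12987)·(0.57000 − 0.44000) / (-0.12987 − 0.10724) = 0.57000 − (-0.01688)/(-0.23711) = 0.49879
g(0.49879) = -0.00127
r₃ = 0.49879 − (-0.00127)·(0.49879 − 0.57000) / (-0.00127 − (-0.12987)) = 0.49879 − (0.00009)/(0.12861) = 0.49809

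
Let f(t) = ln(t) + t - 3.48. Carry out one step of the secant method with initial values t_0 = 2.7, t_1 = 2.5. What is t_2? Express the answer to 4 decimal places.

2.5460

f(2.7) = 0.213252, f(2.5) = -0.063709
t_2 = 2.500000 − (-0.063709)·(2.500000 − 2.700000) / (-0.063709 − 0.213252) = 2.500000 − (0.012742)/(-0.276961) = 2.546006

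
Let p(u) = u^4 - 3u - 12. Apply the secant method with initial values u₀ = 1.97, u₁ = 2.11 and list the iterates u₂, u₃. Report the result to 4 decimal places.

p(1.97) = -2.848615, p(2.11) = 1.491194
u₂ = 2.110000 − 1.491194·(2.110000 − 1.970000) / (1.491194 − (-2.848615)) = 2.110000 − (0.208767)/(4.339810) = 2.061895
p(2.061895) = -0.111195
u₃ = 2.061895 − (-0.111195)·(2.061895 − 2.110000) / (-0.111195 − 1.491194) = 2.061895 − (0.005349)/(-1.602389) = 2.065233

2.0619, 2.0652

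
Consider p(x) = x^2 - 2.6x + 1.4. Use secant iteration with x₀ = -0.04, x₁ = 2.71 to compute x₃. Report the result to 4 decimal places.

p(-0.04) = 1.505600, p(2.71) = 1.698100
x₂ = 2.710000 − 1.698100·(2.710000 − (-0.040000)) / (1.698100 − 1.505600) = 2.710000 − (4.669775)/(0.192500) = -21.548571
p(-21.548571) = 521.767216
x₃ = -21.548571 − 521.767216·(-21.548571 − 2.710000) / (521.767216 − 1.698100) = -21.548571 − (-12657.327286)/(520.069116) = 2.789208

2.7892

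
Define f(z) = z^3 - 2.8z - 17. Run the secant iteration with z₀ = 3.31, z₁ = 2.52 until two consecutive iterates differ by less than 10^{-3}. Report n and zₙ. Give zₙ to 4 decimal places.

n = 5, zₙ = 2.9322

f(3.31) = 9.996691, f(2.52) = -8.052992
z₂ = 2.520000 − (-8.052992)·(-0.790000)/(-18.049683) = 2.872464;  |Δ| = 0.352464
f(2.872464) = -1.342056
z₃ = 2.872464 − (-1.342056)·(0.352464)/(6.710936) = 2.942950;  |Δ| = 0.070486
f(2.942950) = 0.248496
z₄ = 2.942950 − 0.248496·(0.070486)/(1.590552) = 2.931938;  |Δ| = 0.011012
f(2.931938) = -0.005729
z₅ = 2.931938 − (-0.005729)·(-0.011012)/(-0.254225) = 2.932186;  |Δ| = 0.000248
|z₅ − z₄| = 0.000248 < 10^{-3}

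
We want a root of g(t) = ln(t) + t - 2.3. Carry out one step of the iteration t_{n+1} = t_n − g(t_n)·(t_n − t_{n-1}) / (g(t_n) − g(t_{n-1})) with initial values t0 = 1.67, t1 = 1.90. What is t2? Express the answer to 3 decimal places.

g(1.67) = -0.11718, g(1.90) = 0.24185
t2 = 1.90000 − 0.24185·(1.90000 − 1.67000) / (0.24185 − (-0.11718)) = 1.90000 − (0.05563)/(0.35903) = 1.74506

1.745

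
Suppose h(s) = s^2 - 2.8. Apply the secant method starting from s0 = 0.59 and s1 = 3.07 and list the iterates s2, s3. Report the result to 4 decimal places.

1.2599, 1.5400

h(0.59) = -2.451900, h(3.07) = 6.624900
s2 = 3.070000 − 6.624900·(3.070000 − 0.590000) / (6.624900 − (-2.451900)) = 3.070000 − (16.429752)/(9.076800) = 1.259918
h(1.259918) = -1.212607
s3 = 1.259918 − (-1.212607)·(1.259918 − 3.070000) / (-1.212607 − 6.624900) = 1.259918 − (2.194917)/(-7.837507) = 1.539971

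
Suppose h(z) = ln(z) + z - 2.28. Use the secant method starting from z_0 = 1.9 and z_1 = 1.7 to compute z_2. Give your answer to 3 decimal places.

1.732

h(1.9) = 0.26185, h(1.7) = -0.04937
z_2 = 1.70000 − (-0.04937)·(1.70000 − 1.90000) / (-0.04937 − 0.26185) = 1.70000 − (0.00987)/(-0.31123) = 1.73173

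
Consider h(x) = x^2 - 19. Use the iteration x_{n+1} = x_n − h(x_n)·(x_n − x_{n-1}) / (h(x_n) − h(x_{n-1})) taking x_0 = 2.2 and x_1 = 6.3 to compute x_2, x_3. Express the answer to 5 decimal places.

3.86588, 4.26476

h(2.2) = -14.1600000, h(6.3) = 20.6900000
x_2 = 6.3000000 − 20.6900000·(6.3000000 − 2.2000000) / (20.6900000 − (-14.1600000)) = 6.3000000 − (84.8290000)/(34.8500000) = 3.8658824
h(3.8658824) = -4.0549536
x_3 = 3.8658824 − (-4.0549536)·(3.8658824 − 6.3000000) / (-4.0549536 − 20.6900000) = 3.8658824 − (9.8702342)/(-24.7449536) = 4.2647610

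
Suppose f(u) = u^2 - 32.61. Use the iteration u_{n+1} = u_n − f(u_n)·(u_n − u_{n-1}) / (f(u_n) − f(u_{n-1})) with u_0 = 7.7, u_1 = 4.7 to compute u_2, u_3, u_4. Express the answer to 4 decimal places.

5.5484, 5.7265, 5.7103

f(7.7) = 26.680000, f(4.7) = -10.520000
u_2 = 4.700000 − (-10.520000)·(4.700000 − 7.700000) / (-10.520000 − 26.680000) = 4.700000 − (31.560000)/(-37.200000) = 5.548387
f(5.548387) = -1.825401
u_3 = 5.548387 − (-1.825401)·(5.548387 − 4.700000) / (-1.825401 − (-10.520000)) = 5.548387 − (-1.548646)/(8.694599) = 5.726503
f(5.726503) = 0.182836
u_4 = 5.726503 − 0.182836·(5.726503 − 5.548387) / (0.182836 − (-1.825401)) = 5.726503 − (0.032566)/(2.008237) = 5.710287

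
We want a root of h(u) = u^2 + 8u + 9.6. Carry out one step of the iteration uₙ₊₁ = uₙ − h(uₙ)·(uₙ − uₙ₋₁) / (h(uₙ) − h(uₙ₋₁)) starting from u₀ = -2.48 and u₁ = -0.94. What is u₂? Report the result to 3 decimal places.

-1.587

h(-2.48) = -4.08960, h(-0.94) = 2.96360
u₂ = -0.94000 − 2.96360·(-0.94000 − (-2.48000)) / (2.96360 − (-4.08960)) = -0.94000 − (4.56394)/(7.05320) = -1.58707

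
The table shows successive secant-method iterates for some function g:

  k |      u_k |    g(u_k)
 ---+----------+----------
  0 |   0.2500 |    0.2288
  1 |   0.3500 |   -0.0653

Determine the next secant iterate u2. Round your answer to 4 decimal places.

0.3278

u2 = 0.3500 − (-0.0653)·(0.3500 − 0.2500) / (-0.0653 − 0.2288)
   = 0.3500 − (-0.006530)/(-0.294100) = 0.327797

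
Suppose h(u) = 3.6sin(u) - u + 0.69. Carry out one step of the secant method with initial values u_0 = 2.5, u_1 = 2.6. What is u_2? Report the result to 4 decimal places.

h(2.5) = 0.344500, h(2.6) = -0.054195
u_2 = 2.600000 − (-0.054195)·(2.600000 − 2.500000) / (-0.054195 − 0.344500) = 2.600000 − (-0.005420)/(-0.398695) = 2.586407

2.5864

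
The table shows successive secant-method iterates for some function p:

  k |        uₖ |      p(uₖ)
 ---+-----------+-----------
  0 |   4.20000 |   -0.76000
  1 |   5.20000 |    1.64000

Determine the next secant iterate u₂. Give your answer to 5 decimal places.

4.51667

u₂ = 5.20000 − 1.64000·(5.20000 − 4.20000) / (1.64000 − (-0.76000))
   = 5.20000 − (1.6400000)/(2.4000000) = 4.5166667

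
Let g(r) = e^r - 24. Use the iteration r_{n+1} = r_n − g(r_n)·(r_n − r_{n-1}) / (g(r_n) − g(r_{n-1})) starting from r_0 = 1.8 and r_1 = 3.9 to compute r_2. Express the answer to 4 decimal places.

g(1.8) = -17.950353, g(3.9) = 25.402449
r_2 = 3.900000 − 25.402449·(3.900000 − 1.800000) / (25.402449 − (-17.950353)) = 3.900000 − (53.345143)/(43.352802) = 2.669511

2.6695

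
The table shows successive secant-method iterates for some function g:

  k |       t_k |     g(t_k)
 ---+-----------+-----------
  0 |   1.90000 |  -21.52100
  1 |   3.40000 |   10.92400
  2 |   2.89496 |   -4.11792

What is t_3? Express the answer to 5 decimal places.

3.03322

t_3 = 2.89496 − (-4.11792)·(2.89496 − 3.40000) / (-4.11792 − 10.92400)
   = 2.89496 − (2.0797143)/(-15.0419200) = 3.0332212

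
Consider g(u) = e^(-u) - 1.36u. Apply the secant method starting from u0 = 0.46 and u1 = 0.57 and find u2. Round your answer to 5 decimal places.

0.46290

g(0.46) = 0.0056836, g(0.57) = -0.2096746
u2 = 0.5700000 − (-0.2096746)·(0.5700000 − 0.4600000) / (-0.2096746 − 0.0056836) = 0.5700000 − (-0.0230642)/(-0.2153582) = 0.4629031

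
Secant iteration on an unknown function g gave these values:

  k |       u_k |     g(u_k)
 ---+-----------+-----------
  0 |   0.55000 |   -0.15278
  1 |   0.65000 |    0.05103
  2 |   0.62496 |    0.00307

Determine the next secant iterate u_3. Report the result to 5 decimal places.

u_3 = 0.62496 − 0.00307·(0.62496 − 0.65000) / (0.00307 − 0.05103)
   = 0.62496 − (-0.0000769)/(-0.0479600) = 0.6233571

0.62336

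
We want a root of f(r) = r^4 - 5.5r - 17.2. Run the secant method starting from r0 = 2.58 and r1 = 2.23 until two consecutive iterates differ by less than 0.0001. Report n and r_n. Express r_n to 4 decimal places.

n = 5, r_n = 2.3419

f(2.58) = 12.917661, f(2.23) = -4.735266
r2 = 2.230000 − (-4.735266)·(-0.350000)/(-17.652927) = 2.323885;  |Δ| = 0.093885
f(2.323885) = -0.816604
r3 = 2.323885 − (-0.816604)·(0.093885)/(3.918661) = 2.343449;  |Δ| = 0.019565
f(2.343449) = 0.070403
r4 = 2.343449 − 0.070403·(0.019565)/(0.887008) = 2.341897;  |Δ| = 0.001553
f(2.341897) = -0.000916
r5 = 2.341897 − (-0.000916)·(-0.001553)/(-0.071319) = 2.341916;  |Δ| = 0.000020
|r5 − r4| = 0.000020 < 0.0001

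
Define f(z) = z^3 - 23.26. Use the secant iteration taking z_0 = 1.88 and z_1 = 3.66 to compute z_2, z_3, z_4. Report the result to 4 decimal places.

f(1.88) = -16.615328, f(3.66) = 25.767896
z_2 = 3.660000 − 25.767896·(3.660000 − 1.880000) / (25.767896 − (-16.615328)) = 3.660000 − (45.866855)/(42.383224) = 2.577806
f(2.577806) = -6.130256
z_3 = 2.577806 − (-6.130256)·(2.577806 − 3.660000) / (-6.130256 − 25.767896) = 2.577806 − (6.634124)/(-31.898152) = 2.785785
f(2.785785) = -1.640650
z_4 = 2.785785 − (-1.640650)·(2.785785 − 2.577806) / (-1.640650 − (-6.130256)) = 2.785785 − (-0.341220)/(4.489606) = 2.861787

2.5778, 2.7858, 2.8618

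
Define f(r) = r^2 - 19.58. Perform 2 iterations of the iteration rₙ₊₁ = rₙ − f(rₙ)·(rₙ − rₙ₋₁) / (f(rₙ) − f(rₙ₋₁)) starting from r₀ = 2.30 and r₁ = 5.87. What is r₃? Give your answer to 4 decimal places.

f(2.30) = -14.290000, f(5.87) = 14.876900
r₂ = 5.870000 − 14.876900·(5.870000 − 2.300000) / (14.876900 − (-14.290000)) = 5.870000 − (53.110533)/(29.166900) = 4.049082
f(4.049082) = -3.184935
r₃ = 4.049082 − (-3.184935)·(4.049082 − 5.870000) / (-3.184935 − 14.876900) = 4.049082 − (5.799505)/(-18.061835) = 4.370174

4.3702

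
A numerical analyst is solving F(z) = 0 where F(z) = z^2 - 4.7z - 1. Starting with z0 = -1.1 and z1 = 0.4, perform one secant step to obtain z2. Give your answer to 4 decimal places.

F(-1.1) = 5.380000, F(0.4) = -2.720000
z2 = 0.400000 − (-2.720000)·(0.400000 − (-1.100000)) / (-2.720000 − 5.380000) = 0.400000 − (-4.080000)/(-8.100000) = -0.103704

-0.1037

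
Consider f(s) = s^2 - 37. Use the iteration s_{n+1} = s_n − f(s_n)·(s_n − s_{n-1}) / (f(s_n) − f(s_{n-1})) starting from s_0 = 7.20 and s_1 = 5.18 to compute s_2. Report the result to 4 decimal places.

6.0013

f(7.20) = 14.840000, f(5.18) = -10.167600
s_2 = 5.180000 − (-10.167600)·(5.180000 − 7.200000) / (-10.167600 − 14.840000) = 5.180000 − (20.538552)/(-25.007600) = 6.001292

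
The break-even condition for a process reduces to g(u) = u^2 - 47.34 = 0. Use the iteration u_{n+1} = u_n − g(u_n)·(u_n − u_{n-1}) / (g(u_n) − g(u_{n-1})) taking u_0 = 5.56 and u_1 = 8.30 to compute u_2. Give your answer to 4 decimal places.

g(5.56) = -16.426400, g(8.30) = 21.550000
u_2 = 8.300000 − 21.550000·(8.300000 − 5.560000) / (21.550000 − (-16.426400)) = 8.300000 − (59.047000)/(37.976400) = 6.745166

6.7452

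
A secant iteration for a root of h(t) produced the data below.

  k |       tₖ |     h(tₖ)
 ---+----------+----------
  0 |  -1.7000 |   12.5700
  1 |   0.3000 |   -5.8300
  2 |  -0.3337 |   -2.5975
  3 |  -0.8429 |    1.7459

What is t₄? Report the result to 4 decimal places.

-0.6382

t₄ = -0.8429 − 1.7459·(-0.8429 − (-0.3337)) / (1.7459 − (-2.5975))
   = -0.8429 − (-0.889012)/(4.343400) = -0.638219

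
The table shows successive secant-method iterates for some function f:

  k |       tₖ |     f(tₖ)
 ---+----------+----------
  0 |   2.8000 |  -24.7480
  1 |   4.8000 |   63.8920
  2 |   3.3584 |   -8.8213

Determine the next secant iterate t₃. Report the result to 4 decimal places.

t₃ = 3.3584 − (-8.8213)·(3.3584 − 4.8000) / (-8.8213 − 63.8920)
   = 3.3584 − (12.716786)/(-72.713300) = 3.533289

3.5333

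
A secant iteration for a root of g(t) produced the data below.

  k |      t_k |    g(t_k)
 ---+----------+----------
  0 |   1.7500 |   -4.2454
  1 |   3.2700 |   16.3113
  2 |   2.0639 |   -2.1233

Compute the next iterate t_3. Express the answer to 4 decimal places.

2.2028

t_3 = 2.0639 − (-2.1233)·(2.0639 − 3.2700) / (-2.1233 − 16.3113)
   = 2.0639 − (2.560912)/(-18.434600) = 2.202819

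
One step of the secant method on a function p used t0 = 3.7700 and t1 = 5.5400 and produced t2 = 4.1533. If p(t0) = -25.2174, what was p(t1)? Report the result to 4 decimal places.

91.2313

The secant line through (3.7700, -25.2174) and (5.5400, p(t1)) crosses zero at t2 = 4.1533.
So (3.7700, -25.2174), (5.5400, p(t1)), (4.1533, 0) are collinear:
p(t1) = -25.2174 · (5.5400 − 4.1533) / (3.7700 − 4.1533) = -25.2174 · (1.386700)/(-0.383300) = 91.231329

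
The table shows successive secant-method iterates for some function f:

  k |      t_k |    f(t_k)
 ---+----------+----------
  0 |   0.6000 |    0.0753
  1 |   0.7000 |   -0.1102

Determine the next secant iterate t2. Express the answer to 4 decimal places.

t2 = 0.7000 − (-0.1102)·(0.7000 − 0.6000) / (-0.1102 − 0.0753)
   = 0.7000 − (-0.011020)/(-0.185500) = 0.640593

0.6406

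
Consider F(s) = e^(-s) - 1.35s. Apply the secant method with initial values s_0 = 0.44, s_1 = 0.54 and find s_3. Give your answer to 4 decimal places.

0.4652

F(0.44) = 0.050036, F(0.54) = -0.146252
s_2 = 0.540000 − (-0.146252)·(0.540000 − 0.440000) / (-0.146252 − 0.050036) = 0.540000 − (-0.014625)/(-0.196288) = 0.465491
F(0.465491) = -0.000587
s_3 = 0.465491 − (-0.000587)·(0.465491 − 0.540000) / (-0.000587 − (-0.146252)) = 0.465491 − (0.000044)/(0.145665) = 0.465191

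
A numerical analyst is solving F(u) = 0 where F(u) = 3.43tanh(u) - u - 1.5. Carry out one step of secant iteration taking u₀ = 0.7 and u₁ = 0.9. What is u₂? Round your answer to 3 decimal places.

0.838

F(0.7) = -0.12702, F(0.9) = 0.05690
u₂ = 0.90000 − 0.05690·(0.90000 − 0.70000) / (0.05690 − (-0.12702)) = 0.90000 − (0.01138)/(0.18392) = 0.83812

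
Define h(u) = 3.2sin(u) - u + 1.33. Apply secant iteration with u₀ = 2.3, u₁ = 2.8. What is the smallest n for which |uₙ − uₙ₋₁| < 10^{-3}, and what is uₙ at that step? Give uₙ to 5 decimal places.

h(2.3) = 1.4162567, h(2.8) = -0.3980379
u₂ = 2.8000000 − (-0.3980379)·(0.5000000)/(-1.8142946) = 2.6903050;  |Δ| = 0.1096950
h(2.6903050) = 0.0352937
u₃ = 2.6903050 − 0.0352937·(-0.1096950)/(0.4333316) = 2.6992394;  |Δ| = 0.0089343
h(2.6992394) = 0.0005763
u₄ = 2.6992394 − 0.0005763·(0.0089343)/(-0.0347174) = 2.6993877;  |Δ| = 0.0001483
|u₄ − u₃| = 0.0001483 < 10^{-3}

n = 4, uₙ = 2.69939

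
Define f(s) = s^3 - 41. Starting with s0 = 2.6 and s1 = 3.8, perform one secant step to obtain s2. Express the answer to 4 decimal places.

3.3537

f(2.6) = -23.424000, f(3.8) = 13.872000
s2 = 3.800000 − 13.872000·(3.800000 − 2.600000) / (13.872000 − (-23.424000)) = 3.800000 − (16.646400)/(37.296000) = 3.353668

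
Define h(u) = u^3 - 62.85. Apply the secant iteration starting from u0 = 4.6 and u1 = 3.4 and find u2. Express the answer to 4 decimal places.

h(4.6) = 34.486000, h(3.4) = -23.546000
u2 = 3.400000 − (-23.546000)·(3.400000 − 4.600000) / (-23.546000 − 34.486000) = 3.400000 − (28.255200)/(-58.032000) = 3.886890

3.8869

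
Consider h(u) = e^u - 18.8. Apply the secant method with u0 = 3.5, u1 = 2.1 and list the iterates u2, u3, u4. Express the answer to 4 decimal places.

2.6967, 3.0521, 2.9196

h(3.5) = 14.315452, h(2.1) = -10.633830
u2 = 2.100000 − (-10.633830)·(2.100000 − 3.500000) / (-10.633830 − 14.315452) = 2.100000 − (14.887362)/(-24.949282) = 2.696705
h(2.696705) = -3.969216
u3 = 2.696705 − (-3.969216)·(2.696705 − 2.100000) / (-3.969216 − (-10.633830)) = 2.696705 − (-2.368451)/(6.664614) = 3.052082
h(3.052082) = 2.359354
u4 = 3.052082 − 2.359354·(3.052082 − 2.696705) / (2.359354 − (-3.969216)) = 3.052082 − (0.838460)/(6.328570) = 2.919594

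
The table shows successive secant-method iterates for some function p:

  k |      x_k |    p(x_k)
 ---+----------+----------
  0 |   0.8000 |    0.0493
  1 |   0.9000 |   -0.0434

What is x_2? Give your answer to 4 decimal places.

x_2 = 0.9000 − (-0.0434)·(0.9000 − 0.8000) / (-0.0434 − 0.0493)
   = 0.9000 − (-0.004340)/(-0.092700) = 0.853182

0.8532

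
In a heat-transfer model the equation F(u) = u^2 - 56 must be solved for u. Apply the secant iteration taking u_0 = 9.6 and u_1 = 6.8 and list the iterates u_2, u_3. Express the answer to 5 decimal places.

F(9.6) = 36.1600000, F(6.8) = -9.7600000
u_2 = 6.8000000 − (-9.7600000)·(6.8000000 − 9.6000000) / (-9.7600000 − 36.1600000) = 6.8000000 − (27.3280000)/(-45.9200000) = 7.3951220
F(7.3951220) = -1.3121713
u_3 = 7.3951220 − (-1.3121713)·(7.3951220 − 6.8000000) / (-1.3121713 − (-9.7600000)) = 7.3951220 − (-0.7809020)/(8.4478287) = 7.4875601

7.39512, 7.48756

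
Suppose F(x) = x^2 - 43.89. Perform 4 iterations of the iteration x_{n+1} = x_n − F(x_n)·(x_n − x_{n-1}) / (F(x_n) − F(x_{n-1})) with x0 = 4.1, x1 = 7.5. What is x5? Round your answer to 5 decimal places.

F(4.1) = -27.0800000, F(7.5) = 12.3600000
x2 = 7.5000000 − 12.3600000·(7.5000000 − 4.1000000) / (12.3600000 − (-27.0800000)) = 7.5000000 − (42.0240000)/(39.4400000) = 6.4344828
F(6.4344828) = -2.4874316
x3 = 6.4344828 − (-2.4874316)·(6.4344828 − 7.5000000) / (-2.4874316 − 12.3600000) = 6.4344828 − (2.6504013)/(-14.8474316) = 6.6129918
F(6.6129918) = -0.1583390
x4 = 6.6129918 − (-0.1583390)·(6.6129918 − 6.4344828) / (-0.1583390 − (-2.4874316)) = 6.6129918 − (-0.0282649)/(2.3290926) = 6.6251274
F(6.6251274) = 0.0023136
x5 = 6.6251274 − 0.0023136·(6.6251274 − 6.6129918) / (0.0023136 − (-0.1583390)) = 6.6251274 − (0.0000281)/(0.1606526) = 6.6249527

6.62495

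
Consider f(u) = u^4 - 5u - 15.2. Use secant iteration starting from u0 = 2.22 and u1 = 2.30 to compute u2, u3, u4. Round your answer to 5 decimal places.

f(2.22) = -2.0108734, f(2.30) = 1.2841000
u2 = 2.3000000 − 1.2841000·(2.3000000 − 2.2200000) / (1.2841000 − (-2.0108734)) = 2.3000000 − (0.1027280)/(3.2949734) = 2.2688228
f(2.2688228) = -0.0467714
u3 = 2.2688228 − (-0.0467714)·(2.2688228 − 2.3000000) / (-0.0467714 − 1.2841000) = 2.2688228 − (0.0014582)/(-1.3308714) = 2.2699185
f(2.2699185) = -0.0010277
u4 = 2.2699185 − (-0.0010277)·(2.2699185 − 2.2688228) / (-0.0010277 − (-0.0467714)) = 2.2699185 − (-0.0000011)/(0.0457437) = 2.2699431

2.26882, 2.26992, 2.26994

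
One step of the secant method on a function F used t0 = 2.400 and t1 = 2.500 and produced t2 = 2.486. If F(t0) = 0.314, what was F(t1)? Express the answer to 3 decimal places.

The secant line through (2.400, 0.314) and (2.500, F(t1)) crosses zero at t2 = 2.486.
So (2.400, 0.314), (2.500, F(t1)), (2.486, 0) are collinear:
F(t1) = 0.314 · (2.500 − 2.486) / (2.400 − 2.486) = 0.314 · (0.01400)/(-0.08600) = -0.05112

-0.051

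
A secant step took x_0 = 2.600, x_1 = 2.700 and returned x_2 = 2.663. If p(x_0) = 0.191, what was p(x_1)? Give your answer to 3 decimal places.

-0.112

The secant line through (2.600, 0.191) and (2.700, p(x_1)) crosses zero at x_2 = 2.663.
So (2.600, 0.191), (2.700, p(x_1)), (2.663, 0) are collinear:
p(x_1) = 0.191 · (2.700 − 2.663) / (2.600 − 2.663) = 0.191 · (0.03700)/(-0.06300) = -0.11217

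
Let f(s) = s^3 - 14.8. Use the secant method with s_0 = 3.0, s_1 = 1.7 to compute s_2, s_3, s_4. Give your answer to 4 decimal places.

f(3.0) = 12.200000, f(1.7) = -9.887000
s_2 = 1.700000 − (-9.887000)·(1.700000 − 3.000000) / (-9.887000 − 12.200000) = 1.700000 − (12.853100)/(-22.087000) = 2.281931
f(2.281931) = -2.917515
s_3 = 2.281931 − (-2.917515)·(2.281931 − 1.700000) / (-2.917515 − (-9.887000)) = 2.281931 − (-1.697791)/(6.969485) = 2.525534
f(2.525534) = 1.308671
s_4 = 2.525534 − 1.308671·(2.525534 − 2.281931) / (1.308671 − (-2.917515)) = 2.525534 − (0.318797)/(4.226186) = 2.450100

2.2819, 2.5255, 2.4501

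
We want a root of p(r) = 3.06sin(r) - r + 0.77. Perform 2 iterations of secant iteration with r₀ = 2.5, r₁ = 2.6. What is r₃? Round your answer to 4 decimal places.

p(2.5) = 0.101325, p(2.6) = -0.252566
r₂ = 2.600000 − (-0.252566)·(2.600000 − 2.500000) / (-0.252566 − 0.101325) = 2.600000 − (-0.025257)/(-0.353891) = 2.528632
p(2.528632) = 0.001762
r₃ = 2.528632 − 0.001762·(2.528632 − 2.600000) / (0.001762 − (-0.252566)) = 2.528632 − (-0.000126)/(0.254327) = 2.529126

2.5291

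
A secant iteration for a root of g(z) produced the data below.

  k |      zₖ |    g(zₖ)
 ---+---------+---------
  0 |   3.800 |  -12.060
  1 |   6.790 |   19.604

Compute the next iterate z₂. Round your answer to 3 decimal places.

4.939

z₂ = 6.790 − 19.604·(6.790 − 3.800) / (19.604 − (-12.060))
   = 6.790 − (58.61596)/(31.66400) = 4.93881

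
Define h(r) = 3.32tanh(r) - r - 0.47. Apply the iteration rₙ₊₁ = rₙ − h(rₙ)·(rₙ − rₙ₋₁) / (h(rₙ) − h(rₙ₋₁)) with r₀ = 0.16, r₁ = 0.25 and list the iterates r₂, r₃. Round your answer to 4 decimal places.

h(0.16) = -0.103287, h(0.25) = 0.093130
r₂ = 0.250000 − 0.093130·(0.250000 − 0.160000) / (0.093130 − (-0.103287)) = 0.250000 − (0.008382)/(0.196417) = 0.207327
h(0.207327) = 0.001303
r₃ = 0.207327 − 0.001303·(0.207327 − 0.250000) / (0.001303 − 0.093130) = 0.207327 − (-0.000056)/(-0.091827) = 0.206722

0.2073, 0.2067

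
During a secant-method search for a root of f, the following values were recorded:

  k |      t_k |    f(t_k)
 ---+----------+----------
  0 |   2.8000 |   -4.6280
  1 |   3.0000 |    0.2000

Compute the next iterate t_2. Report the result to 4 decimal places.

2.9917

t_2 = 3.0000 − 0.2000·(3.0000 − 2.8000) / (0.2000 − (-4.6280))
   = 3.0000 − (0.040000)/(4.828000) = 2.991715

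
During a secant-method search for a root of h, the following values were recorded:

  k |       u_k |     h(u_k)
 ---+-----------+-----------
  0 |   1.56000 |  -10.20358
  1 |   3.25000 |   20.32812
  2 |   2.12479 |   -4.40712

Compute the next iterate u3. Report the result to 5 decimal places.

2.32527

u3 = 2.12479 − (-4.40712)·(2.12479 − 3.25000) / (-4.40712 − 20.32812)
   = 2.12479 − (4.9589355)/(-24.7352400) = 2.3252706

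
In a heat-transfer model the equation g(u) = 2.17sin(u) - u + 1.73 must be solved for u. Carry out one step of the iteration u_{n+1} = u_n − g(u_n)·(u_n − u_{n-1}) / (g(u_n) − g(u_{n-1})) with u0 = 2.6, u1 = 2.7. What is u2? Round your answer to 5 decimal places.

g(2.6) = 0.2486380, g(2.7) = -0.0425857
u2 = 2.7000000 − (-0.0425857)·(2.7000000 − 2.6000000) / (-0.0425857 − 0.2486380) = 2.7000000 − (-0.0042586)/(-0.2912236) = 2.6853770

2.68538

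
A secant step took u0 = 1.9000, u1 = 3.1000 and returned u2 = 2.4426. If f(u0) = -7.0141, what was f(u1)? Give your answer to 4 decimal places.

The secant line through (1.9000, -7.0141) and (3.1000, f(u1)) crosses zero at u2 = 2.4426.
So (1.9000, -7.0141), (3.1000, f(u1)), (2.4426, 0) are collinear:
f(u1) = -7.0141 · (3.1000 − 2.4426) / (1.9000 − 2.4426) = -7.0141 · (0.657400)/(-0.542600) = 8.498101

8.4981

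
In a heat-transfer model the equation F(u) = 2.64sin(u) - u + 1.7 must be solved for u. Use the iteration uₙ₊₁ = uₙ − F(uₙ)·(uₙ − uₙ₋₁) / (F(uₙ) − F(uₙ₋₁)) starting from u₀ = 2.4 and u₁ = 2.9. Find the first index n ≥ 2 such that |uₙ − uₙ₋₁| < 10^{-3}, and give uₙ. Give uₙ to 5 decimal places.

n = 4, uₙ = 2.73765

F(2.4) = 1.0832228, F(2.9) = -0.5683818
u₂ = 2.9000000 − (-0.5683818)·(0.5000000)/(-1.6516046) = 2.7279304;  |Δ| = 0.1720696
F(2.7279304) = 0.0332581
u₃ = 2.7279304 − 0.0332581·(-0.1720696)/(0.6016399) = 2.7374423;  |Δ| = 0.0095118
F(2.7374423) = 0.0007053
u₄ = 2.7374423 − 0.0007053·(0.0095118)/(-0.0325528) = 2.7376484;  |Δ| = 0.0002061
|u₄ − u₃| = 0.0002061 < 10^{-3}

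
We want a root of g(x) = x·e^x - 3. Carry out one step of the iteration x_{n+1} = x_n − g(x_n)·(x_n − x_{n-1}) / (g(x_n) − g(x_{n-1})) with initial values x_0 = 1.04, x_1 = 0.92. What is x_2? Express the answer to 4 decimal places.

1.0509

g(1.04) = -0.057614, g(0.92) = -0.691453
x_2 = 0.920000 − (-0.691453)·(0.920000 − 1.040000) / (-0.691453 − (-0.057614)) = 0.920000 − (0.082974)/(-0.633839) = 1.050908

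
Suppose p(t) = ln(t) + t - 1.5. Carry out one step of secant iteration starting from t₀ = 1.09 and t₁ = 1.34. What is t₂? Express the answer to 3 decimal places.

1.267

p(1.09) = -0.32382, p(1.34) = 0.13267
t₂ = 1.34000 − 0.13267·(1.34000 − 1.09000) / (0.13267 − (-0.32382)) = 1.34000 − (0.03317)/(0.45649) = 1.26734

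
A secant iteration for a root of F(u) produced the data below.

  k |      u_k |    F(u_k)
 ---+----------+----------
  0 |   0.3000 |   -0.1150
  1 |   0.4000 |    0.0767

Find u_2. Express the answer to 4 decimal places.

0.3600

u_2 = 0.4000 − 0.0767·(0.4000 − 0.3000) / (0.0767 − (-0.1150))
   = 0.4000 − (0.007670)/(0.191700) = 0.359990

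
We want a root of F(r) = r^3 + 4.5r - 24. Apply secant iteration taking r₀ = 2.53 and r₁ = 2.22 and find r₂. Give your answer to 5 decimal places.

2.36310

F(2.53) = 3.5792770, F(2.22) = -3.0689520
r₂ = 2.2200000 − (-3.0689520)·(2.2200000 − 2.5300000) / (-3.0689520 − 3.5792770) = 2.2200000 − (0.9513751)/(-6.6482290) = 2.3631020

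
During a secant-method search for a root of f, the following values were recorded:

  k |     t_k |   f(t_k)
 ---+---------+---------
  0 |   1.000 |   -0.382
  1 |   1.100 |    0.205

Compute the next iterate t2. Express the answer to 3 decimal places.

1.065

t2 = 1.100 − 0.205·(1.100 − 1.000) / (0.205 − (-0.382))
   = 1.100 − (0.02050)/(0.58700) = 1.06508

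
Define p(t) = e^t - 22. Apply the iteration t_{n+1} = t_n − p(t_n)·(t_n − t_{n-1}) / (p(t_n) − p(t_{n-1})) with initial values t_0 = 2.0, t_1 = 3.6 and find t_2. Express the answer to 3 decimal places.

2.800

p(2.0) = -14.61094, p(3.6) = 14.59823
t_2 = 3.60000 − 14.59823·(3.60000 − 2.00000) / (14.59823 − (-14.61094)) = 3.60000 − (23.35718)/(29.20918) = 2.80035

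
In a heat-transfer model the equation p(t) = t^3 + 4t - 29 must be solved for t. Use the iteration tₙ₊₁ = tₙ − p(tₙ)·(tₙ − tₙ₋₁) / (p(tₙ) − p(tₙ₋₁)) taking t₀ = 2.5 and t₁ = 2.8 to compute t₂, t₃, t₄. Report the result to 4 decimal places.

2.6345, 2.6413, 2.6416

p(2.5) = -3.375000, p(2.8) = 4.152000
t₂ = 2.800000 − 4.152000·(2.800000 − 2.500000) / (4.152000 − (-3.375000)) = 2.800000 − (1.245600)/(7.527000) = 2.634516
p(2.634516) = -0.176624
t₃ = 2.634516 − (-0.176624)·(2.634516 − 2.800000) / (-0.176624 − 4.152000) = 2.634516 − (0.029229)/(-4.328624) = 2.641268
p(2.641268) = -0.008656
t₄ = 2.641268 − (-0.008656)·(2.641268 − 2.634516) / (-0.008656 − (-0.176624)) = 2.641268 − (-0.000058)/(0.167968) = 2.641616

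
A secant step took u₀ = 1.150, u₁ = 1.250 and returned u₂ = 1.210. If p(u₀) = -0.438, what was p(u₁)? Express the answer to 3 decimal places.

0.292

The secant line through (1.150, -0.438) and (1.250, p(u₁)) crosses zero at u₂ = 1.210.
So (1.150, -0.438), (1.250, p(u₁)), (1.210, 0) are collinear:
p(u₁) = -0.438 · (1.250 − 1.210) / (1.150 − 1.210) = -0.438 · (0.04000)/(-0.06000) = 0.29200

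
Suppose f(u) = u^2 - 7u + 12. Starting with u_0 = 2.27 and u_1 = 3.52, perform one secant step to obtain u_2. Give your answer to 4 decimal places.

f(2.27) = 1.262900, f(3.52) = -0.249600
u_2 = 3.520000 − (-0.249600)·(3.520000 − 2.270000) / (-0.249600 − 1.262900) = 3.520000 − (-0.312000)/(-1.512500) = 3.313719

3.3137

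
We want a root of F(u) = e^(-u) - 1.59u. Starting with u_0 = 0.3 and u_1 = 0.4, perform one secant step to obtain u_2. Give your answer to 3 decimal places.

F(0.3) = 0.26382, F(0.4) = 0.03432
u_2 = 0.40000 − 0.03432·(0.40000 − 0.30000) / (0.03432 − 0.26382) = 0.40000 − (0.00343)/(-0.22950) = 0.41495

0.415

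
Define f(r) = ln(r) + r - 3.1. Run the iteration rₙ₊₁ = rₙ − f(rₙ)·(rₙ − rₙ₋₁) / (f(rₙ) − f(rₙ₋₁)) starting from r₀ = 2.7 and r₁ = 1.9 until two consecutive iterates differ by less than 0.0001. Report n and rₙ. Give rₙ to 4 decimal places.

n = 5, rₙ = 2.2771

f(2.7) = 0.593252, f(1.9) = -0.558146
r₂ = 1.900000 − (-0.558146)·(-0.800000)/(-1.151398) = 2.287804;  |Δ| = 0.387804
f(2.287804) = 0.015397
r₃ = 2.287804 − 0.015397·(0.387804)/(0.573543) = 2.277394;  |Δ| = 0.010411
f(2.277394) = 0.000425
r₄ = 2.277394 − 0.000425·(-0.010411)/(-0.014971) = 2.277098;  |Δ| = 0.000296
f(2.277098) = 0.000000
r₅ = 2.277098 − 0.000000·(-0.000296)/(-0.000426) = 2.277098;  |Δ| = 0.000000
|r₅ − r₄| = 0.000000 < 0.0001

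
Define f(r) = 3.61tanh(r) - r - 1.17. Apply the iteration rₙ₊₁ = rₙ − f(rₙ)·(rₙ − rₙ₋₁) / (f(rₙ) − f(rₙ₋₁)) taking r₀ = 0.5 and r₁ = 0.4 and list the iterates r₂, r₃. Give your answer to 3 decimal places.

0.501, 0.501

f(0.5) = -0.00176, f(0.4) = -0.19838
r₂ = 0.40000 − (-0.19838)·(0.40000 − 0.50000) / (-0.19838 − (-0.00176)) = 0.40000 − (0.01984)/(-0.19663) = 0.50089
f(0.50089) = -0.00011
r₃ = 0.50089 − (-0.00011)·(0.50089 − 0.40000) / (-0.00011 − (-0.19838)) = 0.50089 − (-0.00001)/(0.19827) = 0.50095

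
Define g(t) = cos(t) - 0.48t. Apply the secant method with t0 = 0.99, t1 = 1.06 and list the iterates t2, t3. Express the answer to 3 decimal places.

1.045, 1.045

g(0.99) = 0.07349, g(1.06) = -0.01993
t2 = 1.06000 − (-0.01993)·(1.06000 − 0.99000) / (-0.01993 − 0.07349) = 1.06000 − (-0.00139)/(-0.09342) = 1.04507
g(1.04507) = 0.00021
t3 = 1.04507 − 0.00021·(1.04507 − 1.06000) / (0.00021 − (-0.01993)) = 1.04507 − (0.00000)/(0.02014) = 1.04522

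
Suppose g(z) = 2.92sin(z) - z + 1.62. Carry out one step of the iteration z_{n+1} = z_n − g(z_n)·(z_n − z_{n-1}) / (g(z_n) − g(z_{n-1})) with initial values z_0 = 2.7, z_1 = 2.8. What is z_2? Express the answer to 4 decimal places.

g(2.7) = 0.167949, g(2.8) = -0.201835
z_2 = 2.800000 − (-0.201835)·(2.800000 − 2.700000) / (-0.201835 − 0.167949) = 2.800000 − (-0.020183)/(-0.369784) = 2.745418

2.7454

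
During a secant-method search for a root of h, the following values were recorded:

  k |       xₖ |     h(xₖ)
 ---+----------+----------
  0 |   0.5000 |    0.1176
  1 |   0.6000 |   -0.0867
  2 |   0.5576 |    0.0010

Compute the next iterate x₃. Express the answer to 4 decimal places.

0.5581

x₃ = 0.5576 − 0.0010·(0.5576 − 0.6000) / (0.0010 − (-0.0867))
   = 0.5576 − (-0.000042)/(0.087700) = 0.558083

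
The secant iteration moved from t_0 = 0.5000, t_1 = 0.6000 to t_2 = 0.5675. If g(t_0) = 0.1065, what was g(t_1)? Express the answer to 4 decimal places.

-0.0513

The secant line through (0.5000, 0.1065) and (0.6000, g(t_1)) crosses zero at t_2 = 0.5675.
So (0.5000, 0.1065), (0.6000, g(t_1)), (0.5675, 0) are collinear:
g(t_1) = 0.1065 · (0.6000 − 0.5675) / (0.5000 − 0.5675) = 0.1065 · (0.032500)/(-0.067500) = -0.051278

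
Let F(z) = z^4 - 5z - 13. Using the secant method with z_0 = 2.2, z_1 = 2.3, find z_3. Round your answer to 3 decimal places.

F(2.2) = -0.57440, F(2.3) = 3.48410
z_2 = 2.30000 − 3.48410·(2.30000 − 2.20000) / (3.48410 − (-0.57440)) = 2.30000 − (0.34841)/(4.05850) = 2.21415
F(2.21415) = -0.03652
z_3 = 2.21415 − (-0.03652)·(2.21415 − 2.30000) / (-0.03652 − 3.48410) = 2.21415 − (0.00313)/(-3.52062) = 2.21504

2.215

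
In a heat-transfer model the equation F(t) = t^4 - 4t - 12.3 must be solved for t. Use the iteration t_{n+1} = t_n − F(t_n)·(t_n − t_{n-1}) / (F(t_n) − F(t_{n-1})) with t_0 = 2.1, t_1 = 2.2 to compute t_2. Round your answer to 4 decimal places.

2.1350

F(2.1) = -1.251900, F(2.2) = 2.325600
t_2 = 2.200000 − 2.325600·(2.200000 − 2.100000) / (2.325600 − (-1.251900)) = 2.200000 − (0.232560)/(3.577500) = 2.134994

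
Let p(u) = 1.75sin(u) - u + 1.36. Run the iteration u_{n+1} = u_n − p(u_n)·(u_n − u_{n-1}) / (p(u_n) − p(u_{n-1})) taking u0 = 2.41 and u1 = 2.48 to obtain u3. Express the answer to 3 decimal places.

2.461

p(2.41) = 0.11910, p(2.48) = -0.04485
u2 = 2.48000 − (-0.04485)·(2.48000 − 2.41000) / (-0.04485 − 0.11910) = 2.48000 − (-0.00314)/(-0.16394) = 2.46085
p(2.46085) = 0.00054
u3 = 2.46085 − 0.00054·(2.46085 − 2.48000) / (0.00054 − (-0.04485)) = 2.46085 − (-0.00001)/(0.04539) = 2.46108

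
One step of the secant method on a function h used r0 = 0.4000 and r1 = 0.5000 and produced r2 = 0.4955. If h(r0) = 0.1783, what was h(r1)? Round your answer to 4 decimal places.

The secant line through (0.4000, 0.1783) and (0.5000, h(r1)) crosses zero at r2 = 0.4955.
So (0.4000, 0.1783), (0.5000, h(r1)), (0.4955, 0) are collinear:
h(r1) = 0.1783 · (0.5000 − 0.4955) / (0.4000 − 0.4955) = 0.1783 · (0.004500)/(-0.095500) = -0.008402

-0.0084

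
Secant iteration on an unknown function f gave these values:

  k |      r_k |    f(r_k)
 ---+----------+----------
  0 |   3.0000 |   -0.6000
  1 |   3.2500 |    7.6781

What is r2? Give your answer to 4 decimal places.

3.0181

r2 = 3.2500 − 7.6781·(3.2500 − 3.0000) / (7.6781 − (-0.6000))
   = 3.2500 − (1.919525)/(8.278100) = 3.018120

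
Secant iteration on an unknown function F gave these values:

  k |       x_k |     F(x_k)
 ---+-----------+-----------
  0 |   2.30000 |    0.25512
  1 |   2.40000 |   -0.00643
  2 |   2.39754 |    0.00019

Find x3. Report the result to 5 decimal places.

2.39761

x3 = 2.39754 − 0.00019·(2.39754 − 2.40000) / (0.00019 − (-0.00643))
   = 2.39754 − (-0.0000005)/(0.0066200) = 2.3976106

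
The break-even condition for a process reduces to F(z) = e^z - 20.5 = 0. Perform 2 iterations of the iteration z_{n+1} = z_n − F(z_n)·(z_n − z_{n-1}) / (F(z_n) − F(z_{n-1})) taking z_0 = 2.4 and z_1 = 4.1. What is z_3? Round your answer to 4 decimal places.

2.8857

F(2.4) = -9.476824, F(4.1) = 39.840288
z_2 = 4.100000 − 39.840288·(4.100000 − 2.400000) / (39.840288 − (-9.476824)) = 4.100000 − (67.728489)/(49.317111) = 2.726674
F(2.726674) = -5.218031
z_3 = 2.726674 − (-5.218031)·(2.726674 − 4.100000) / (-5.218031 − 39.840288) = 2.726674 − (7.166059)/(-45.058319) = 2.885713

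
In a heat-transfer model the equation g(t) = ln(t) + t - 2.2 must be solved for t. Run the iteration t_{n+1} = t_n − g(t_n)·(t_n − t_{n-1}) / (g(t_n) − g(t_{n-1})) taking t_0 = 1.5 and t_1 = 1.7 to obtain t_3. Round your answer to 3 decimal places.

1.681

g(1.5) = -0.29453, g(1.7) = 0.03063
t_2 = 1.70000 − 0.03063·(1.70000 − 1.50000) / (0.03063 − (-0.29453)) = 1.70000 − (0.00613)/(0.32516) = 1.68116
g(1.68116) = 0.00065
t_3 = 1.68116 − 0.00065·(1.68116 − 1.70000) / (0.00065 − 0.03063) = 1.68116 − (-0.00001)/(-0.02998) = 1.68076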